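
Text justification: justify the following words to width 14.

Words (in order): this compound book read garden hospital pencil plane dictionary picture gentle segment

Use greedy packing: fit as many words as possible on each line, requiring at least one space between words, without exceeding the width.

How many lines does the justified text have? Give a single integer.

Answer: 8

Derivation:
Line 1: ['this', 'compound'] (min_width=13, slack=1)
Line 2: ['book', 'read'] (min_width=9, slack=5)
Line 3: ['garden'] (min_width=6, slack=8)
Line 4: ['hospital'] (min_width=8, slack=6)
Line 5: ['pencil', 'plane'] (min_width=12, slack=2)
Line 6: ['dictionary'] (min_width=10, slack=4)
Line 7: ['picture', 'gentle'] (min_width=14, slack=0)
Line 8: ['segment'] (min_width=7, slack=7)
Total lines: 8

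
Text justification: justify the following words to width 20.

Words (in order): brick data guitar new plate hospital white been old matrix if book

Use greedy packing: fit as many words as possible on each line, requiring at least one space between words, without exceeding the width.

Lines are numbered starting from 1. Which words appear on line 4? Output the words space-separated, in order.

Answer: matrix if book

Derivation:
Line 1: ['brick', 'data', 'guitar'] (min_width=17, slack=3)
Line 2: ['new', 'plate', 'hospital'] (min_width=18, slack=2)
Line 3: ['white', 'been', 'old'] (min_width=14, slack=6)
Line 4: ['matrix', 'if', 'book'] (min_width=14, slack=6)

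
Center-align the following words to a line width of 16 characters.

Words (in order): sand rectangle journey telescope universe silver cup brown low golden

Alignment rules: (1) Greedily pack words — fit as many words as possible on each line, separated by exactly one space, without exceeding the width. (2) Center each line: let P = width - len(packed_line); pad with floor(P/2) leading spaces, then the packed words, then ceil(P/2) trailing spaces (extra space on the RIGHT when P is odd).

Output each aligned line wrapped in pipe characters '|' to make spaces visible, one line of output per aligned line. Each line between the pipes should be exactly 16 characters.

Line 1: ['sand', 'rectangle'] (min_width=14, slack=2)
Line 2: ['journey'] (min_width=7, slack=9)
Line 3: ['telescope'] (min_width=9, slack=7)
Line 4: ['universe', 'silver'] (min_width=15, slack=1)
Line 5: ['cup', 'brown', 'low'] (min_width=13, slack=3)
Line 6: ['golden'] (min_width=6, slack=10)

Answer: | sand rectangle |
|    journey     |
|   telescope    |
|universe silver |
| cup brown low  |
|     golden     |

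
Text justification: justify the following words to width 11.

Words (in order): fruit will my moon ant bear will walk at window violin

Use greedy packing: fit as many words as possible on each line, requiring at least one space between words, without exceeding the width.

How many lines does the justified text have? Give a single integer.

Line 1: ['fruit', 'will'] (min_width=10, slack=1)
Line 2: ['my', 'moon', 'ant'] (min_width=11, slack=0)
Line 3: ['bear', 'will'] (min_width=9, slack=2)
Line 4: ['walk', 'at'] (min_width=7, slack=4)
Line 5: ['window'] (min_width=6, slack=5)
Line 6: ['violin'] (min_width=6, slack=5)
Total lines: 6

Answer: 6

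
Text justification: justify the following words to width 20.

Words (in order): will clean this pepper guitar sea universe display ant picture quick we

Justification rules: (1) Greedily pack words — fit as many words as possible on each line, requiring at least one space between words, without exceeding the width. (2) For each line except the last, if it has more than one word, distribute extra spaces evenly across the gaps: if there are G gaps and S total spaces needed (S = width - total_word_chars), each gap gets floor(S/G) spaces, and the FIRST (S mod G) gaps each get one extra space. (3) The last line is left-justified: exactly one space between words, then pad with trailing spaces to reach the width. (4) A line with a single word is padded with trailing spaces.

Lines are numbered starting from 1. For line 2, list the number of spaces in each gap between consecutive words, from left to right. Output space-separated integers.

Answer: 3 2

Derivation:
Line 1: ['will', 'clean', 'this'] (min_width=15, slack=5)
Line 2: ['pepper', 'guitar', 'sea'] (min_width=17, slack=3)
Line 3: ['universe', 'display', 'ant'] (min_width=20, slack=0)
Line 4: ['picture', 'quick', 'we'] (min_width=16, slack=4)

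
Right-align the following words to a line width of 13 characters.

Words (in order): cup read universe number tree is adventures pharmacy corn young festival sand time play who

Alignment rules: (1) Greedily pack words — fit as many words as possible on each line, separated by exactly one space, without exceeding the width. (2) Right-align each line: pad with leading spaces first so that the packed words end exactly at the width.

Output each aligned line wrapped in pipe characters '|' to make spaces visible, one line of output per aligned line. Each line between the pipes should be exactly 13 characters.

Line 1: ['cup', 'read'] (min_width=8, slack=5)
Line 2: ['universe'] (min_width=8, slack=5)
Line 3: ['number', 'tree'] (min_width=11, slack=2)
Line 4: ['is', 'adventures'] (min_width=13, slack=0)
Line 5: ['pharmacy', 'corn'] (min_width=13, slack=0)
Line 6: ['young'] (min_width=5, slack=8)
Line 7: ['festival', 'sand'] (min_width=13, slack=0)
Line 8: ['time', 'play', 'who'] (min_width=13, slack=0)

Answer: |     cup read|
|     universe|
|  number tree|
|is adventures|
|pharmacy corn|
|        young|
|festival sand|
|time play who|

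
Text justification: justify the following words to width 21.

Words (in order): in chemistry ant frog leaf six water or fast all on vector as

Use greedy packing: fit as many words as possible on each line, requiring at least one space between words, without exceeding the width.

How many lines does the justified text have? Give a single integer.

Line 1: ['in', 'chemistry', 'ant', 'frog'] (min_width=21, slack=0)
Line 2: ['leaf', 'six', 'water', 'or'] (min_width=17, slack=4)
Line 3: ['fast', 'all', 'on', 'vector', 'as'] (min_width=21, slack=0)
Total lines: 3

Answer: 3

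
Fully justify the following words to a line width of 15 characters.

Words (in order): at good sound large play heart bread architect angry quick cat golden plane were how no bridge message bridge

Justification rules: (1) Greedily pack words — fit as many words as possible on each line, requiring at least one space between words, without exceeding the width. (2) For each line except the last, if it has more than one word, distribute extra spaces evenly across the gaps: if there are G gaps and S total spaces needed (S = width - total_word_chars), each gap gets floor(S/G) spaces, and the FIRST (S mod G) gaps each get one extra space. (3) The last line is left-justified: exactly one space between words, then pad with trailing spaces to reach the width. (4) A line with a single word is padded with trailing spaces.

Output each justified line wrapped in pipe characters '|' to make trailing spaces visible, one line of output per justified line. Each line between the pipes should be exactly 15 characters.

Line 1: ['at', 'good', 'sound'] (min_width=13, slack=2)
Line 2: ['large', 'play'] (min_width=10, slack=5)
Line 3: ['heart', 'bread'] (min_width=11, slack=4)
Line 4: ['architect', 'angry'] (min_width=15, slack=0)
Line 5: ['quick', 'cat'] (min_width=9, slack=6)
Line 6: ['golden', 'plane'] (min_width=12, slack=3)
Line 7: ['were', 'how', 'no'] (min_width=11, slack=4)
Line 8: ['bridge', 'message'] (min_width=14, slack=1)
Line 9: ['bridge'] (min_width=6, slack=9)

Answer: |at  good  sound|
|large      play|
|heart     bread|
|architect angry|
|quick       cat|
|golden    plane|
|were   how   no|
|bridge  message|
|bridge         |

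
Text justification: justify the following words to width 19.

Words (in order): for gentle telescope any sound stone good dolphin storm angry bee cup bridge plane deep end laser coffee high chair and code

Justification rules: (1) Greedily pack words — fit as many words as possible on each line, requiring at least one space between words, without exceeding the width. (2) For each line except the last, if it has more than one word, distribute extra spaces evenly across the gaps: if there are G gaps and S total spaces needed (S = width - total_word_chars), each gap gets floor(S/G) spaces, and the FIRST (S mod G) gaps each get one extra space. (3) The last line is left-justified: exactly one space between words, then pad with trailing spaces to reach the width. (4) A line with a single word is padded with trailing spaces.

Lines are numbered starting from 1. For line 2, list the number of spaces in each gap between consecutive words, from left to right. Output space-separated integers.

Answer: 1 1

Derivation:
Line 1: ['for', 'gentle'] (min_width=10, slack=9)
Line 2: ['telescope', 'any', 'sound'] (min_width=19, slack=0)
Line 3: ['stone', 'good', 'dolphin'] (min_width=18, slack=1)
Line 4: ['storm', 'angry', 'bee', 'cup'] (min_width=19, slack=0)
Line 5: ['bridge', 'plane', 'deep'] (min_width=17, slack=2)
Line 6: ['end', 'laser', 'coffee'] (min_width=16, slack=3)
Line 7: ['high', 'chair', 'and', 'code'] (min_width=19, slack=0)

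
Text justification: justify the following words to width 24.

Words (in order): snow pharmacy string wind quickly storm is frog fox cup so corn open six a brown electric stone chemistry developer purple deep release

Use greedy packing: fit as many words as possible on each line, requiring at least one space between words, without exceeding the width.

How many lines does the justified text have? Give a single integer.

Answer: 7

Derivation:
Line 1: ['snow', 'pharmacy', 'string'] (min_width=20, slack=4)
Line 2: ['wind', 'quickly', 'storm', 'is'] (min_width=21, slack=3)
Line 3: ['frog', 'fox', 'cup', 'so', 'corn'] (min_width=20, slack=4)
Line 4: ['open', 'six', 'a', 'brown'] (min_width=16, slack=8)
Line 5: ['electric', 'stone', 'chemistry'] (min_width=24, slack=0)
Line 6: ['developer', 'purple', 'deep'] (min_width=21, slack=3)
Line 7: ['release'] (min_width=7, slack=17)
Total lines: 7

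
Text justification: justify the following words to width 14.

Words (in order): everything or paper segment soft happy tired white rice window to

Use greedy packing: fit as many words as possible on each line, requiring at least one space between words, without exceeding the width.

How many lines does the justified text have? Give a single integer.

Line 1: ['everything', 'or'] (min_width=13, slack=1)
Line 2: ['paper', 'segment'] (min_width=13, slack=1)
Line 3: ['soft', 'happy'] (min_width=10, slack=4)
Line 4: ['tired', 'white'] (min_width=11, slack=3)
Line 5: ['rice', 'window', 'to'] (min_width=14, slack=0)
Total lines: 5

Answer: 5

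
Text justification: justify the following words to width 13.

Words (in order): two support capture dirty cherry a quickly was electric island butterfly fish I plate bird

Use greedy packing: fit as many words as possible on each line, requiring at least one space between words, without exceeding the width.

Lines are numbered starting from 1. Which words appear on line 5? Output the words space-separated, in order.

Line 1: ['two', 'support'] (min_width=11, slack=2)
Line 2: ['capture', 'dirty'] (min_width=13, slack=0)
Line 3: ['cherry', 'a'] (min_width=8, slack=5)
Line 4: ['quickly', 'was'] (min_width=11, slack=2)
Line 5: ['electric'] (min_width=8, slack=5)
Line 6: ['island'] (min_width=6, slack=7)
Line 7: ['butterfly'] (min_width=9, slack=4)
Line 8: ['fish', 'I', 'plate'] (min_width=12, slack=1)
Line 9: ['bird'] (min_width=4, slack=9)

Answer: electric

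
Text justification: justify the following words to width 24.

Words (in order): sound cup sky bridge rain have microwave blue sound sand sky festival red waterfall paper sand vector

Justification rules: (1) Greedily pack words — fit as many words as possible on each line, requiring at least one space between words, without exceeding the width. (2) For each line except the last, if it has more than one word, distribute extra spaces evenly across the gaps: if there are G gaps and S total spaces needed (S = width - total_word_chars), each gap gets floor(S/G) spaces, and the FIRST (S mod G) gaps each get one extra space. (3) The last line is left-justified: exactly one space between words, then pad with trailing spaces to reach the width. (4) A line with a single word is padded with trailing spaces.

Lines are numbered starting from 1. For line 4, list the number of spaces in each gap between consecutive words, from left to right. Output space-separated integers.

Answer: 1 1 1

Derivation:
Line 1: ['sound', 'cup', 'sky', 'bridge'] (min_width=20, slack=4)
Line 2: ['rain', 'have', 'microwave', 'blue'] (min_width=24, slack=0)
Line 3: ['sound', 'sand', 'sky', 'festival'] (min_width=23, slack=1)
Line 4: ['red', 'waterfall', 'paper', 'sand'] (min_width=24, slack=0)
Line 5: ['vector'] (min_width=6, slack=18)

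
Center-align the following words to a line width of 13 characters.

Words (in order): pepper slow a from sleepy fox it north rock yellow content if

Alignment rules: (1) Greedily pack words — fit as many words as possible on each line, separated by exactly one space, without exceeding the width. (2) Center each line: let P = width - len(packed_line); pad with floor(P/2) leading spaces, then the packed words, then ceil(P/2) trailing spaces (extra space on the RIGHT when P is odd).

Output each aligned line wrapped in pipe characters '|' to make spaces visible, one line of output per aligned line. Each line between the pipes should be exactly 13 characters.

Line 1: ['pepper', 'slow', 'a'] (min_width=13, slack=0)
Line 2: ['from', 'sleepy'] (min_width=11, slack=2)
Line 3: ['fox', 'it', 'north'] (min_width=12, slack=1)
Line 4: ['rock', 'yellow'] (min_width=11, slack=2)
Line 5: ['content', 'if'] (min_width=10, slack=3)

Answer: |pepper slow a|
| from sleepy |
|fox it north |
| rock yellow |
| content if  |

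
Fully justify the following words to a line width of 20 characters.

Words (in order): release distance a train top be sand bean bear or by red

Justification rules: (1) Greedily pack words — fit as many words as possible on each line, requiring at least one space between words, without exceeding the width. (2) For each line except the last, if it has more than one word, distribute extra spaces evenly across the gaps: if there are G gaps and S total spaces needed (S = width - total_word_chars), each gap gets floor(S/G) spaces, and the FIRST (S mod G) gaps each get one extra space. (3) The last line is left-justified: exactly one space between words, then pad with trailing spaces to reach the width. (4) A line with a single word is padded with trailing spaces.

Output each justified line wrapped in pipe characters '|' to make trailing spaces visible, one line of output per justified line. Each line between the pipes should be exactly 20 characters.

Answer: |release  distance  a|
|train  top  be  sand|
|bean bear or by red |

Derivation:
Line 1: ['release', 'distance', 'a'] (min_width=18, slack=2)
Line 2: ['train', 'top', 'be', 'sand'] (min_width=17, slack=3)
Line 3: ['bean', 'bear', 'or', 'by', 'red'] (min_width=19, slack=1)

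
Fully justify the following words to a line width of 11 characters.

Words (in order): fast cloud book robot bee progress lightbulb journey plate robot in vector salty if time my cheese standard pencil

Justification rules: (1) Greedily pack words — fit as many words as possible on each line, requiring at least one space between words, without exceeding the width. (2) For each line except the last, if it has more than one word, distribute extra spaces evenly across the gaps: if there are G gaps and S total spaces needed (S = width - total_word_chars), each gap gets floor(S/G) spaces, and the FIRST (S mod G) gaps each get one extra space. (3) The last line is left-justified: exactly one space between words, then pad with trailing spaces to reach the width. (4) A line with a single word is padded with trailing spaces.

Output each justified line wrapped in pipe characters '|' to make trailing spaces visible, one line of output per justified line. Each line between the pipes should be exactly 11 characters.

Answer: |fast  cloud|
|book  robot|
|bee        |
|progress   |
|lightbulb  |
|journey    |
|plate robot|
|in   vector|
|salty    if|
|time     my|
|cheese     |
|standard   |
|pencil     |

Derivation:
Line 1: ['fast', 'cloud'] (min_width=10, slack=1)
Line 2: ['book', 'robot'] (min_width=10, slack=1)
Line 3: ['bee'] (min_width=3, slack=8)
Line 4: ['progress'] (min_width=8, slack=3)
Line 5: ['lightbulb'] (min_width=9, slack=2)
Line 6: ['journey'] (min_width=7, slack=4)
Line 7: ['plate', 'robot'] (min_width=11, slack=0)
Line 8: ['in', 'vector'] (min_width=9, slack=2)
Line 9: ['salty', 'if'] (min_width=8, slack=3)
Line 10: ['time', 'my'] (min_width=7, slack=4)
Line 11: ['cheese'] (min_width=6, slack=5)
Line 12: ['standard'] (min_width=8, slack=3)
Line 13: ['pencil'] (min_width=6, slack=5)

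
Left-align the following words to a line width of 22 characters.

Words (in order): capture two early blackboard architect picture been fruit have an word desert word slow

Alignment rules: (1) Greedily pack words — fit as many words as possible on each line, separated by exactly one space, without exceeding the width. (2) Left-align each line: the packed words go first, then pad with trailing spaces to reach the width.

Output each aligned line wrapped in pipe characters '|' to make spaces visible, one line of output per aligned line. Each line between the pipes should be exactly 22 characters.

Line 1: ['capture', 'two', 'early'] (min_width=17, slack=5)
Line 2: ['blackboard', 'architect'] (min_width=20, slack=2)
Line 3: ['picture', 'been', 'fruit'] (min_width=18, slack=4)
Line 4: ['have', 'an', 'word', 'desert'] (min_width=19, slack=3)
Line 5: ['word', 'slow'] (min_width=9, slack=13)

Answer: |capture two early     |
|blackboard architect  |
|picture been fruit    |
|have an word desert   |
|word slow             |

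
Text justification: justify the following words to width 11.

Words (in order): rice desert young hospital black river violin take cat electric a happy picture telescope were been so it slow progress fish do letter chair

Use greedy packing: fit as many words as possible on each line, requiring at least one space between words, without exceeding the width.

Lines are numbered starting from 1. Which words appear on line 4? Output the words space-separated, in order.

Answer: black river

Derivation:
Line 1: ['rice', 'desert'] (min_width=11, slack=0)
Line 2: ['young'] (min_width=5, slack=6)
Line 3: ['hospital'] (min_width=8, slack=3)
Line 4: ['black', 'river'] (min_width=11, slack=0)
Line 5: ['violin', 'take'] (min_width=11, slack=0)
Line 6: ['cat'] (min_width=3, slack=8)
Line 7: ['electric', 'a'] (min_width=10, slack=1)
Line 8: ['happy'] (min_width=5, slack=6)
Line 9: ['picture'] (min_width=7, slack=4)
Line 10: ['telescope'] (min_width=9, slack=2)
Line 11: ['were', 'been'] (min_width=9, slack=2)
Line 12: ['so', 'it', 'slow'] (min_width=10, slack=1)
Line 13: ['progress'] (min_width=8, slack=3)
Line 14: ['fish', 'do'] (min_width=7, slack=4)
Line 15: ['letter'] (min_width=6, slack=5)
Line 16: ['chair'] (min_width=5, slack=6)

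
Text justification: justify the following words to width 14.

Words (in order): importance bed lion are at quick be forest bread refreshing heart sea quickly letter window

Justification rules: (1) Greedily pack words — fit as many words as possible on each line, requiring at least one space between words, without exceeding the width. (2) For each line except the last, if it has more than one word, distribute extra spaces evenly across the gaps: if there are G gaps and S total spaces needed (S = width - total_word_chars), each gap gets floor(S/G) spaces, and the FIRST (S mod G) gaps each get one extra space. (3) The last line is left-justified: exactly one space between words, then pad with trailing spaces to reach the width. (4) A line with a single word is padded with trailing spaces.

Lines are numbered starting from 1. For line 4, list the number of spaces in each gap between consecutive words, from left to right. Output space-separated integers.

Answer: 3

Derivation:
Line 1: ['importance', 'bed'] (min_width=14, slack=0)
Line 2: ['lion', 'are', 'at'] (min_width=11, slack=3)
Line 3: ['quick', 'be'] (min_width=8, slack=6)
Line 4: ['forest', 'bread'] (min_width=12, slack=2)
Line 5: ['refreshing'] (min_width=10, slack=4)
Line 6: ['heart', 'sea'] (min_width=9, slack=5)
Line 7: ['quickly', 'letter'] (min_width=14, slack=0)
Line 8: ['window'] (min_width=6, slack=8)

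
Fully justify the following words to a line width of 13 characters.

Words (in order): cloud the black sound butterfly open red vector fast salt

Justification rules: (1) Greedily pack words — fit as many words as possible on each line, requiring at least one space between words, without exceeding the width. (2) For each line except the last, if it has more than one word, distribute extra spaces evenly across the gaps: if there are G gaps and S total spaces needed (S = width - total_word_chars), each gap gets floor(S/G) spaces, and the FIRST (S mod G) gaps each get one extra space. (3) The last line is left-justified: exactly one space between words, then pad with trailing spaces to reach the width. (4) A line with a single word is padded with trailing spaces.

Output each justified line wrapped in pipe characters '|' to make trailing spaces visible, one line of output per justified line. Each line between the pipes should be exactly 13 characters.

Answer: |cloud     the|
|black   sound|
|butterfly    |
|open      red|
|vector   fast|
|salt         |

Derivation:
Line 1: ['cloud', 'the'] (min_width=9, slack=4)
Line 2: ['black', 'sound'] (min_width=11, slack=2)
Line 3: ['butterfly'] (min_width=9, slack=4)
Line 4: ['open', 'red'] (min_width=8, slack=5)
Line 5: ['vector', 'fast'] (min_width=11, slack=2)
Line 6: ['salt'] (min_width=4, slack=9)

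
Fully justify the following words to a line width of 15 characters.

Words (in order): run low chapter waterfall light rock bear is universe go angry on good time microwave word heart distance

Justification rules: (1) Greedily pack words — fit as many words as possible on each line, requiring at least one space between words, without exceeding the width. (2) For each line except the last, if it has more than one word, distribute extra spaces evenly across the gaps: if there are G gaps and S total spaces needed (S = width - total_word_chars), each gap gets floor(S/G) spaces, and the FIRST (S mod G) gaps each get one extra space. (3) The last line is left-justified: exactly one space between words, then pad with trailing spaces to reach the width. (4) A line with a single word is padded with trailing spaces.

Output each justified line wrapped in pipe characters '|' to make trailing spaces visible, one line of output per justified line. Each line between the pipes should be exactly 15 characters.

Answer: |run low chapter|
|waterfall light|
|rock   bear  is|
|universe     go|
|angry  on  good|
|time  microwave|
|word      heart|
|distance       |

Derivation:
Line 1: ['run', 'low', 'chapter'] (min_width=15, slack=0)
Line 2: ['waterfall', 'light'] (min_width=15, slack=0)
Line 3: ['rock', 'bear', 'is'] (min_width=12, slack=3)
Line 4: ['universe', 'go'] (min_width=11, slack=4)
Line 5: ['angry', 'on', 'good'] (min_width=13, slack=2)
Line 6: ['time', 'microwave'] (min_width=14, slack=1)
Line 7: ['word', 'heart'] (min_width=10, slack=5)
Line 8: ['distance'] (min_width=8, slack=7)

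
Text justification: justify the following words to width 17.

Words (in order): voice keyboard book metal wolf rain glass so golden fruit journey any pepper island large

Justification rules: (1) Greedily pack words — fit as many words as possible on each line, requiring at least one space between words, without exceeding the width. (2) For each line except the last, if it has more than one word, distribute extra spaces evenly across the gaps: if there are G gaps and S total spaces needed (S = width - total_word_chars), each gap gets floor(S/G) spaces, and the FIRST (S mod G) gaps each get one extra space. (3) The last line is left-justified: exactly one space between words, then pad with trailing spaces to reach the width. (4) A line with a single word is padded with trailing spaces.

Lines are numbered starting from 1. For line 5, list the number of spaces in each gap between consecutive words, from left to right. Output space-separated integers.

Answer: 7

Derivation:
Line 1: ['voice', 'keyboard'] (min_width=14, slack=3)
Line 2: ['book', 'metal', 'wolf'] (min_width=15, slack=2)
Line 3: ['rain', 'glass', 'so'] (min_width=13, slack=4)
Line 4: ['golden', 'fruit'] (min_width=12, slack=5)
Line 5: ['journey', 'any'] (min_width=11, slack=6)
Line 6: ['pepper', 'island'] (min_width=13, slack=4)
Line 7: ['large'] (min_width=5, slack=12)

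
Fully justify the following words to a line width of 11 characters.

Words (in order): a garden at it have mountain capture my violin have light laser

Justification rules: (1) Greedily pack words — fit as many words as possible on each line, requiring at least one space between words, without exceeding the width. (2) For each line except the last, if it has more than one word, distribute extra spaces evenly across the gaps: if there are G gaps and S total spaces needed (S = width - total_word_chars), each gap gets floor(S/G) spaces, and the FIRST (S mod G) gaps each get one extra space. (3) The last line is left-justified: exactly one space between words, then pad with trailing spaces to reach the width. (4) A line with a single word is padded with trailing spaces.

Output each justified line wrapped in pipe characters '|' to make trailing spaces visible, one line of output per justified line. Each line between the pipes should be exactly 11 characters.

Answer: |a garden at|
|it     have|
|mountain   |
|capture  my|
|violin have|
|light laser|

Derivation:
Line 1: ['a', 'garden', 'at'] (min_width=11, slack=0)
Line 2: ['it', 'have'] (min_width=7, slack=4)
Line 3: ['mountain'] (min_width=8, slack=3)
Line 4: ['capture', 'my'] (min_width=10, slack=1)
Line 5: ['violin', 'have'] (min_width=11, slack=0)
Line 6: ['light', 'laser'] (min_width=11, slack=0)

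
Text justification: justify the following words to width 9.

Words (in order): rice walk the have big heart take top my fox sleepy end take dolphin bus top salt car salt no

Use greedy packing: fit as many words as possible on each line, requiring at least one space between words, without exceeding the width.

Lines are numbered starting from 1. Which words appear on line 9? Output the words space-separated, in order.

Answer: bus top

Derivation:
Line 1: ['rice', 'walk'] (min_width=9, slack=0)
Line 2: ['the', 'have'] (min_width=8, slack=1)
Line 3: ['big', 'heart'] (min_width=9, slack=0)
Line 4: ['take', 'top'] (min_width=8, slack=1)
Line 5: ['my', 'fox'] (min_width=6, slack=3)
Line 6: ['sleepy'] (min_width=6, slack=3)
Line 7: ['end', 'take'] (min_width=8, slack=1)
Line 8: ['dolphin'] (min_width=7, slack=2)
Line 9: ['bus', 'top'] (min_width=7, slack=2)
Line 10: ['salt', 'car'] (min_width=8, slack=1)
Line 11: ['salt', 'no'] (min_width=7, slack=2)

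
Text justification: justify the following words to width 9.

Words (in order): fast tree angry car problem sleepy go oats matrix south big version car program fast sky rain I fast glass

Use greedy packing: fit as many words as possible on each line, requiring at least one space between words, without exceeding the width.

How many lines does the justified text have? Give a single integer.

Answer: 14

Derivation:
Line 1: ['fast', 'tree'] (min_width=9, slack=0)
Line 2: ['angry', 'car'] (min_width=9, slack=0)
Line 3: ['problem'] (min_width=7, slack=2)
Line 4: ['sleepy', 'go'] (min_width=9, slack=0)
Line 5: ['oats'] (min_width=4, slack=5)
Line 6: ['matrix'] (min_width=6, slack=3)
Line 7: ['south', 'big'] (min_width=9, slack=0)
Line 8: ['version'] (min_width=7, slack=2)
Line 9: ['car'] (min_width=3, slack=6)
Line 10: ['program'] (min_width=7, slack=2)
Line 11: ['fast', 'sky'] (min_width=8, slack=1)
Line 12: ['rain', 'I'] (min_width=6, slack=3)
Line 13: ['fast'] (min_width=4, slack=5)
Line 14: ['glass'] (min_width=5, slack=4)
Total lines: 14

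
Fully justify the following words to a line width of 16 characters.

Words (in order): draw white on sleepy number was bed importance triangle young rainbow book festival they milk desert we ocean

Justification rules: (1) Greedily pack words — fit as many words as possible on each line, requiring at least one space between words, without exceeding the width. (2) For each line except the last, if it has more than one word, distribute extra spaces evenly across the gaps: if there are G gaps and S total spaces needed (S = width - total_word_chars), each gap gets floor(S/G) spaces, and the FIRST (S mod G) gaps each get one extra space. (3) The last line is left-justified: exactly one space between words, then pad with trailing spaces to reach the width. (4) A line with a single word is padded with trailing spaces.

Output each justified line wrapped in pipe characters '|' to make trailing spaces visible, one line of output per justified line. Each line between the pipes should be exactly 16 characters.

Line 1: ['draw', 'white', 'on'] (min_width=13, slack=3)
Line 2: ['sleepy', 'number'] (min_width=13, slack=3)
Line 3: ['was', 'bed'] (min_width=7, slack=9)
Line 4: ['importance'] (min_width=10, slack=6)
Line 5: ['triangle', 'young'] (min_width=14, slack=2)
Line 6: ['rainbow', 'book'] (min_width=12, slack=4)
Line 7: ['festival', 'they'] (min_width=13, slack=3)
Line 8: ['milk', 'desert', 'we'] (min_width=14, slack=2)
Line 9: ['ocean'] (min_width=5, slack=11)

Answer: |draw   white  on|
|sleepy    number|
|was          bed|
|importance      |
|triangle   young|
|rainbow     book|
|festival    they|
|milk  desert  we|
|ocean           |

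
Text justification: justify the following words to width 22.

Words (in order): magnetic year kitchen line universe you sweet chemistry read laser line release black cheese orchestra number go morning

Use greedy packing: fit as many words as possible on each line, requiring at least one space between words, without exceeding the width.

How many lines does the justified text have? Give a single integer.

Answer: 6

Derivation:
Line 1: ['magnetic', 'year', 'kitchen'] (min_width=21, slack=1)
Line 2: ['line', 'universe', 'you'] (min_width=17, slack=5)
Line 3: ['sweet', 'chemistry', 'read'] (min_width=20, slack=2)
Line 4: ['laser', 'line', 'release'] (min_width=18, slack=4)
Line 5: ['black', 'cheese', 'orchestra'] (min_width=22, slack=0)
Line 6: ['number', 'go', 'morning'] (min_width=17, slack=5)
Total lines: 6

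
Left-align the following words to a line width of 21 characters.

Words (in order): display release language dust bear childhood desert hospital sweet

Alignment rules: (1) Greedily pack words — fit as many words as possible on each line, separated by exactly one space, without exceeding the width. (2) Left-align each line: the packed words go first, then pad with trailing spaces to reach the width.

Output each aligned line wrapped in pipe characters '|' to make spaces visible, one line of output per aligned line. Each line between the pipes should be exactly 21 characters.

Line 1: ['display', 'release'] (min_width=15, slack=6)
Line 2: ['language', 'dust', 'bear'] (min_width=18, slack=3)
Line 3: ['childhood', 'desert'] (min_width=16, slack=5)
Line 4: ['hospital', 'sweet'] (min_width=14, slack=7)

Answer: |display release      |
|language dust bear   |
|childhood desert     |
|hospital sweet       |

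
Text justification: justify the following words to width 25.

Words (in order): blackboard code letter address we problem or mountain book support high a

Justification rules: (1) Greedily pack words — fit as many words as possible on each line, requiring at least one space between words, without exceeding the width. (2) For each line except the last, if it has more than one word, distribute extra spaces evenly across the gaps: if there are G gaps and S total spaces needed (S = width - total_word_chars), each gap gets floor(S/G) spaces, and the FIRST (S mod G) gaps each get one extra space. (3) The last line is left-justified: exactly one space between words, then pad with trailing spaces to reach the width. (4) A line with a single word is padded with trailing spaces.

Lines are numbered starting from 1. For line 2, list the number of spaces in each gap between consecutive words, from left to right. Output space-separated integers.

Answer: 3 2 2

Derivation:
Line 1: ['blackboard', 'code', 'letter'] (min_width=22, slack=3)
Line 2: ['address', 'we', 'problem', 'or'] (min_width=21, slack=4)
Line 3: ['mountain', 'book', 'support'] (min_width=21, slack=4)
Line 4: ['high', 'a'] (min_width=6, slack=19)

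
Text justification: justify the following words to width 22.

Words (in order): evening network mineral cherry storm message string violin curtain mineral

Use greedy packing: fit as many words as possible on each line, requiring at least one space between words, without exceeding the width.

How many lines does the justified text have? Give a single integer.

Line 1: ['evening', 'network'] (min_width=15, slack=7)
Line 2: ['mineral', 'cherry', 'storm'] (min_width=20, slack=2)
Line 3: ['message', 'string', 'violin'] (min_width=21, slack=1)
Line 4: ['curtain', 'mineral'] (min_width=15, slack=7)
Total lines: 4

Answer: 4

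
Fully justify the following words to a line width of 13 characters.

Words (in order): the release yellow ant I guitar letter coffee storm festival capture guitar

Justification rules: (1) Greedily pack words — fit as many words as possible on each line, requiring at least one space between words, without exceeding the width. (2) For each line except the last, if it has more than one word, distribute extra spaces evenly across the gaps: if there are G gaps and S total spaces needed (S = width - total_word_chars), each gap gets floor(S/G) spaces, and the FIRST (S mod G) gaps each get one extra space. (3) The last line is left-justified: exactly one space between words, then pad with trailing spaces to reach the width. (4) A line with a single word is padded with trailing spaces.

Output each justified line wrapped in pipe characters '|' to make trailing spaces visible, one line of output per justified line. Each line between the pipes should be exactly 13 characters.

Answer: |the   release|
|yellow  ant I|
|guitar letter|
|coffee  storm|
|festival     |
|capture      |
|guitar       |

Derivation:
Line 1: ['the', 'release'] (min_width=11, slack=2)
Line 2: ['yellow', 'ant', 'I'] (min_width=12, slack=1)
Line 3: ['guitar', 'letter'] (min_width=13, slack=0)
Line 4: ['coffee', 'storm'] (min_width=12, slack=1)
Line 5: ['festival'] (min_width=8, slack=5)
Line 6: ['capture'] (min_width=7, slack=6)
Line 7: ['guitar'] (min_width=6, slack=7)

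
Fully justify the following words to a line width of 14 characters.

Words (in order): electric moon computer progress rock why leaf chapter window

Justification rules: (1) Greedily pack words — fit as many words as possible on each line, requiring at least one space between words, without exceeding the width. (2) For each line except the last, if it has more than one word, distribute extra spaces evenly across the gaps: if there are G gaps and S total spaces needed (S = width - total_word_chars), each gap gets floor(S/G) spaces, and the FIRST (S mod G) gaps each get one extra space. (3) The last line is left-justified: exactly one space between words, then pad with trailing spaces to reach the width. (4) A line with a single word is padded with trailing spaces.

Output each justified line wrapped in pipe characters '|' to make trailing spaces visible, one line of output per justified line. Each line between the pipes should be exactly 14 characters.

Line 1: ['electric', 'moon'] (min_width=13, slack=1)
Line 2: ['computer'] (min_width=8, slack=6)
Line 3: ['progress', 'rock'] (min_width=13, slack=1)
Line 4: ['why', 'leaf'] (min_width=8, slack=6)
Line 5: ['chapter', 'window'] (min_width=14, slack=0)

Answer: |electric  moon|
|computer      |
|progress  rock|
|why       leaf|
|chapter window|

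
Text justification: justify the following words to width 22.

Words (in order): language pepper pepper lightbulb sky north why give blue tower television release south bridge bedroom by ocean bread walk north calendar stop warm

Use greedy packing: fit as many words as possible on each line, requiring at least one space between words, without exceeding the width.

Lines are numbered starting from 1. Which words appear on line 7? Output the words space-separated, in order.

Answer: north calendar stop

Derivation:
Line 1: ['language', 'pepper', 'pepper'] (min_width=22, slack=0)
Line 2: ['lightbulb', 'sky', 'north'] (min_width=19, slack=3)
Line 3: ['why', 'give', 'blue', 'tower'] (min_width=19, slack=3)
Line 4: ['television', 'release'] (min_width=18, slack=4)
Line 5: ['south', 'bridge', 'bedroom'] (min_width=20, slack=2)
Line 6: ['by', 'ocean', 'bread', 'walk'] (min_width=19, slack=3)
Line 7: ['north', 'calendar', 'stop'] (min_width=19, slack=3)
Line 8: ['warm'] (min_width=4, slack=18)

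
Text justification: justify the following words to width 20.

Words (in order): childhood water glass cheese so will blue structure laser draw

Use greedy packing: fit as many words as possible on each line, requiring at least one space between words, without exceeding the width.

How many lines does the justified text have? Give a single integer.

Line 1: ['childhood', 'water'] (min_width=15, slack=5)
Line 2: ['glass', 'cheese', 'so', 'will'] (min_width=20, slack=0)
Line 3: ['blue', 'structure', 'laser'] (min_width=20, slack=0)
Line 4: ['draw'] (min_width=4, slack=16)
Total lines: 4

Answer: 4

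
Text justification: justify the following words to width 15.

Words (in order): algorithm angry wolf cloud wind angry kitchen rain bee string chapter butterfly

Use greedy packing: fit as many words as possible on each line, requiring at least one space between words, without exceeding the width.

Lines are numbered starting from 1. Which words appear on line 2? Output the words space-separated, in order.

Answer: wolf cloud wind

Derivation:
Line 1: ['algorithm', 'angry'] (min_width=15, slack=0)
Line 2: ['wolf', 'cloud', 'wind'] (min_width=15, slack=0)
Line 3: ['angry', 'kitchen'] (min_width=13, slack=2)
Line 4: ['rain', 'bee', 'string'] (min_width=15, slack=0)
Line 5: ['chapter'] (min_width=7, slack=8)
Line 6: ['butterfly'] (min_width=9, slack=6)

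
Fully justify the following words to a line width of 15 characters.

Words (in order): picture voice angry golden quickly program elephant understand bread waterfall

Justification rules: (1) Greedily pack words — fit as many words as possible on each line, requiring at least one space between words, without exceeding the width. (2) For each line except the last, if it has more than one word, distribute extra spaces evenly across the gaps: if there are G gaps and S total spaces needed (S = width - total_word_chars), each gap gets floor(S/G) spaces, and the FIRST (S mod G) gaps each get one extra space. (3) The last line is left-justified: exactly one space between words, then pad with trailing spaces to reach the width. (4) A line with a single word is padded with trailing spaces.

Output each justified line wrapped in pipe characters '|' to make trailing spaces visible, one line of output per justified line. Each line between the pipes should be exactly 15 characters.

Line 1: ['picture', 'voice'] (min_width=13, slack=2)
Line 2: ['angry', 'golden'] (min_width=12, slack=3)
Line 3: ['quickly', 'program'] (min_width=15, slack=0)
Line 4: ['elephant'] (min_width=8, slack=7)
Line 5: ['understand'] (min_width=10, slack=5)
Line 6: ['bread', 'waterfall'] (min_width=15, slack=0)

Answer: |picture   voice|
|angry    golden|
|quickly program|
|elephant       |
|understand     |
|bread waterfall|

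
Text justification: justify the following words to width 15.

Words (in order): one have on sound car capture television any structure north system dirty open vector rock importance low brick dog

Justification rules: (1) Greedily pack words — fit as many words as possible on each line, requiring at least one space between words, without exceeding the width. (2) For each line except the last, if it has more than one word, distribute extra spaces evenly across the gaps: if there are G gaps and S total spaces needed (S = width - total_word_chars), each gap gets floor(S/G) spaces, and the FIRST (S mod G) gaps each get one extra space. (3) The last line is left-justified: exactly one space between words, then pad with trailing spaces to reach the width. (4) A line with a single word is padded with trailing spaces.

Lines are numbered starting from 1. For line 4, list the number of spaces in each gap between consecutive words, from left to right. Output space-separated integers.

Answer: 2

Derivation:
Line 1: ['one', 'have', 'on'] (min_width=11, slack=4)
Line 2: ['sound', 'car'] (min_width=9, slack=6)
Line 3: ['capture'] (min_width=7, slack=8)
Line 4: ['television', 'any'] (min_width=14, slack=1)
Line 5: ['structure', 'north'] (min_width=15, slack=0)
Line 6: ['system', 'dirty'] (min_width=12, slack=3)
Line 7: ['open', 'vector'] (min_width=11, slack=4)
Line 8: ['rock', 'importance'] (min_width=15, slack=0)
Line 9: ['low', 'brick', 'dog'] (min_width=13, slack=2)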